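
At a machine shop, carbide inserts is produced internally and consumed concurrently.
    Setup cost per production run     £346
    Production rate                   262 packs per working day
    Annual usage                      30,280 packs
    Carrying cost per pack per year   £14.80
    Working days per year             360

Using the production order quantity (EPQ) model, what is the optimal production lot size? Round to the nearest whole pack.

1,444 packs

d = 30,280/360 = 84.1111 packs/day;  effective holding cost H(1 − d/p) = 14.8·(1 − 84.1111/262) = 10.04869
Q* = √(2DS / H_eff) = √(2·30,280·346 / 10.04869) ≈ 1,444.03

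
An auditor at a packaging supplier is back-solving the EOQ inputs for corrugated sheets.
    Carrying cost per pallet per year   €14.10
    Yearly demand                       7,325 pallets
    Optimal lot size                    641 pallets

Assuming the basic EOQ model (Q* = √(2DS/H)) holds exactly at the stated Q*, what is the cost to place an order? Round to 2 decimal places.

From Q* = √(2DS/H) ⇒ Q*² = 2DS/H.
S = Q²H / (2D) = 641² × 14.1 / (2 × 7,325) = 395.4554

€395.46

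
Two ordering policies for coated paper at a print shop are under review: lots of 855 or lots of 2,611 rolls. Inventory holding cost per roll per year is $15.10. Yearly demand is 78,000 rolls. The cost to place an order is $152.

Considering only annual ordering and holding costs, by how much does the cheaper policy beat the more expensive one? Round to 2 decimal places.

$3,931.92

For each Q, cost = (D/Q)·S + (Q/2)·H.
TC(855) = (78,000/855)×152 + (855/2)×15.1 = $20,321.92
TC(2,611) = (78,000/2,611)×152 + (2,611/2)×15.1 = $24,253.84
Cheaper: Q = 855.  Difference = $3,931.92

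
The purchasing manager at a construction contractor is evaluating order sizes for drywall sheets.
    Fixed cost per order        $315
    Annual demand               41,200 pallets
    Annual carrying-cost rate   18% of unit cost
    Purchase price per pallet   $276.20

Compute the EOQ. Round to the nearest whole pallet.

H = i·C = 0.18 × $276.2 = $49.7160 per pallet-year
2DS/H = 2·41,200·315/49.716 = 522,085.45
EOQ = √522,085.45 ≈ 722.55

723 pallets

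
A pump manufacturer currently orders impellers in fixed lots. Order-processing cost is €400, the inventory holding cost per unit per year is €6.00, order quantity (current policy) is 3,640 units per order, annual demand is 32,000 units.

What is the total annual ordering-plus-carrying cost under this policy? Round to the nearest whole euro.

Orders/yr = 32,000/3,640 = 8.791; ordering cost = 8.791 × €400 = €3,516.48
Average inventory = 3,640/2 = 1820; holding cost = 1820 × €6 = €10,920.00
Total = €3,516.48 + €10,920.00 = €14,436.48

€14,436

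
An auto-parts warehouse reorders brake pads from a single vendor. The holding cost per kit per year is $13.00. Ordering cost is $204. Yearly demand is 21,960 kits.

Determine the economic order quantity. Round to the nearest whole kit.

2DS/H = 2·21,960·204/13 = 689,206.15
EOQ = √689,206.15 ≈ 830.18

830 kits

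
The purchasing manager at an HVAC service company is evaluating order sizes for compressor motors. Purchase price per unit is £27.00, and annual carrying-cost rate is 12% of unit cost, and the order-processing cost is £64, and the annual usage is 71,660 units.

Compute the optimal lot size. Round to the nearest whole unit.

1,683 units

H = i·C = 0.12 × £27 = £3.2400 per unit-year
2DS/H = 2·71,660·64/3.24 = 2,831,012.35
EOQ = √2,831,012.35 ≈ 1,682.56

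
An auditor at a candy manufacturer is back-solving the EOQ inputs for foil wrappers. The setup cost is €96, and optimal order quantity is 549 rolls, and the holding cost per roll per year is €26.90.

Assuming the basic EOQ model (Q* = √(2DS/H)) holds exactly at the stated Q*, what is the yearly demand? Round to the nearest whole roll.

42,228 rolls per year

From Q* = √(2DS/H) ⇒ Q*² = 2DS/H.
D = Q²H / (2S) = 549² × 26.9 / (2 × 96) = 42,227.54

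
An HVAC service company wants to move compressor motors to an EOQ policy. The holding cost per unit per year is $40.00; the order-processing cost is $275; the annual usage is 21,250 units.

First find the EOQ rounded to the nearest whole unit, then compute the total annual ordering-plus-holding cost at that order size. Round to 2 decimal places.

$21,621.76

Q* = √(2·D·S / H) = √(2·21,250·275 / 40) = √292,187.5 ≈ 540.54 → Q = 541 units
Annual ordering cost = (D/Q)·S = (21,250/541) × 275 = $10,801.76
Annual holding cost  = (Q/2)·H = (541/2) × 40 = $10,820.00
Total = $10,801.76 + $10,820.00 = $21,621.76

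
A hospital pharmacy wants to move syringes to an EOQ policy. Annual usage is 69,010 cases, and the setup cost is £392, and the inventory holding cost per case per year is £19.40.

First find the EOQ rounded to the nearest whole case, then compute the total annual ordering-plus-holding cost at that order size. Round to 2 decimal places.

2DS/H = 2·69,010·392/19.4 = 2,788,857.73
EOQ = √2,788,857.73 ≈ 1,669.99 → Q = 1,670 cases
Ordering: D/Q × S = 69,010/1,670 × £392 = £16,198.75
Holding:  Q/2 × H = 1,670/2 × £19.4 = £16,199.00
Total = £16,198.75 + £16,199.00 = £32,397.75

£32,397.75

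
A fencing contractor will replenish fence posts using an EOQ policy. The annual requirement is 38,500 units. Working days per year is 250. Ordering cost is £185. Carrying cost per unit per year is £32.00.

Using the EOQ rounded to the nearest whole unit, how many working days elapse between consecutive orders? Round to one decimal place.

4.3 days

EOQ = √(2DS/H) = √(2 × 38,500 × 185 / 32)
    = √(445,156.25) ≈ 667.20 → Q = 667 units
T = Q/D × 250 days = 667/38,500 × 250 = 4.331 days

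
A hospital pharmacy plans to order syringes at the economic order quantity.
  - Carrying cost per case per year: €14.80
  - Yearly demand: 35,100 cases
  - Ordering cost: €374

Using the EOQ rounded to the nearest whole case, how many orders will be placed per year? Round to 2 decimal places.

Optimal lot size Q* = (2 × 35,100 × €374 / €14.8)^½ ≈ 1,331.91 → Q = 1,332
Orders per year = D/Q = 35,100 / 1,332 = 26.351

26.35 orders per year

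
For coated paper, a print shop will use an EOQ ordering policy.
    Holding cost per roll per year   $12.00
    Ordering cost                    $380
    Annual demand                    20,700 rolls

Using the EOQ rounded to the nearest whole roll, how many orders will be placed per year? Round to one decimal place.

18.1 orders per year

Q* = √(2·D·S / H) = √(2·20,700·380 / 12) = √1,311,000.0 ≈ 1,144.99 → Q = 1,145
N = D/Q = 20,700/1,145 ≈ 18.079 orders/yr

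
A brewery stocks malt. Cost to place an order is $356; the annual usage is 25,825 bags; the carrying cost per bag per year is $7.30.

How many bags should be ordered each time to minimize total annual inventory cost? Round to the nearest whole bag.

Optimal lot size Q* = (2 × 25,825 × $356 / $7.3)^½ ≈ 1,587.08

1,587 bags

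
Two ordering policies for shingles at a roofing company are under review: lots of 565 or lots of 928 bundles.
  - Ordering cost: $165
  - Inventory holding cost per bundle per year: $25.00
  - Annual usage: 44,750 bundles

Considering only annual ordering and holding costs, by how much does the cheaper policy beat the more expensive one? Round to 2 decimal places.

$574.46

Annual cost at Q: ordering D·S/Q plus holding Q·H/2.
TC(565) = (44,750/565)×165 + (565/2)×25 = $20,131.08
TC(928) = (44,750/928)×165 + (928/2)×25 = $19,556.63
Lots of 928 are cheaper by $574.46.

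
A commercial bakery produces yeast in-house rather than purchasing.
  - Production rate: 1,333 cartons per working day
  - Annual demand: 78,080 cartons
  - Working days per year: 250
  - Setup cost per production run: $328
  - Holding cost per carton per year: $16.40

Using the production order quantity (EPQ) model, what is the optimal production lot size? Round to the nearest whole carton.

2,020 cartons

Daily demand d = 78,080/250 = 312.320; p = 1333; 1 − d/p = 0.76570
EPQ = √(2DS / (H(1 − d/p)))
    = √(2 × 78,080 × 328 / (16.4 × 0.76570)) ≈ 2,019.62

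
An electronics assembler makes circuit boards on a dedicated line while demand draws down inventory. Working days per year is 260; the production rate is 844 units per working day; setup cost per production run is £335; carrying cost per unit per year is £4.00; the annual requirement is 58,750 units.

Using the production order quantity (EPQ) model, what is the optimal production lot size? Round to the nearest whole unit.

d = 58,750/260 = 225.9615 units/day;  effective holding cost H(1 − d/p) = 4·(1 − 225.9615/844) = 2.92909
Q* = √(2DS / H_eff) = √(2·58,750·335 / 2.92909) ≈ 3,665.85

3,666 units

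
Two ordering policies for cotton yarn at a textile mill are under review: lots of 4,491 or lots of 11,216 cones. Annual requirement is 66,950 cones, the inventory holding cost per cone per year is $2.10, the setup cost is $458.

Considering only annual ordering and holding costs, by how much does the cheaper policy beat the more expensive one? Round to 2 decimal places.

$2,967.44

For each Q, cost = (D/Q)·S + (Q/2)·H.
TC(4,491) = (66,950/4,491)×458 + (4,491/2)×2.1 = $11,543.23
TC(11,216) = (66,950/11,216)×458 + (11,216/2)×2.1 = $14,510.67
Cheaper: Q = 4,491.  Difference = $2,967.44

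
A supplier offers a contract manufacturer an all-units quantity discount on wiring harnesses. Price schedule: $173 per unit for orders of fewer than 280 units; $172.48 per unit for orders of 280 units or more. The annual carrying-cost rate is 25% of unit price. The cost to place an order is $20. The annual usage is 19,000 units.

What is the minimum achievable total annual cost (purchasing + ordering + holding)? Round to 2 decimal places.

$3,284,513.94

H₁ = 25%×$173 = $43.2500;  H₂ = 25%×$172.48 = $43.1200
EOQ₁ = √(2×19,000×20/43.2500) = 132.56  (< 280, feasible at tier 1)
EOQ₂ = √(2×19,000×20/43.1200) = 132.76  (< 280 → use Q = 280 at tier-2 price)
TC(tier 1 (EOQ₁), Q≈132.6) = $3,292,733.24
TC(tier 2, Q≈280.0) = $3,284,513.94
Minimum at tier 2: $3,284,513.94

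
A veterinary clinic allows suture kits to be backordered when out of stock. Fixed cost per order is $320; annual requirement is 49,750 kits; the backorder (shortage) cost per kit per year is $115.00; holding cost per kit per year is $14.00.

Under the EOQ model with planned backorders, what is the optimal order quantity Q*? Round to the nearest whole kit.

Q* = √(2DS/H) · √((H + b)/b)
   = √(2 × 49,750 × 320 / 14) · √((14 + 115) / 115)
   = 1,508.074 × 1.0591 ≈ 1,597.23

1,597 kits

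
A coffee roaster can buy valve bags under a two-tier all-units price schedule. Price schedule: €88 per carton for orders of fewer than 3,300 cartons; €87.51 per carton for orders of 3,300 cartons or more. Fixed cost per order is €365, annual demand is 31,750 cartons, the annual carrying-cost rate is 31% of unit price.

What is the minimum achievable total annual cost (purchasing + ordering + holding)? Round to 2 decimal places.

€2,819,145.22

H₁ = 31%×€88 = €27.2800;  H₂ = 31%×€87.51 = €27.1281
EOQ₁ = √(2×31,750×365/27.2800) = 921.75  (< 3,300, feasible at tier 1)
EOQ₂ = √(2×31,750×365/27.1281) = 924.32  (< 3,300 → use Q = 3,300 at tier-2 price)
TC(tier 1 (EOQ₁), Q≈921.7) = €2,819,145.22
TC(tier 2, Q≈3,300.0) = €2,826,715.61
Minimum at tier 1 (EOQ₁): €2,819,145.22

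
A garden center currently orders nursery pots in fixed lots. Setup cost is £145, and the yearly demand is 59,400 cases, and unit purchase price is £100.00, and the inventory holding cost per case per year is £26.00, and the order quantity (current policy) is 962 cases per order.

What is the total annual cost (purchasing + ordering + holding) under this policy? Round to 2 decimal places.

Annual ordering cost = (D/Q)·S = (59,400/962) × 145 = £8,953.22
Annual holding cost  = (Q/2)·H = (962/2) × 26 = £12,506.00
Purchase cost = D·C = 59,400 × 100 = £5,940,000.00
Total = £8,953.22 + £12,506.00 + £5,940,000.00 = £5,961,459.22

£5,961,459.22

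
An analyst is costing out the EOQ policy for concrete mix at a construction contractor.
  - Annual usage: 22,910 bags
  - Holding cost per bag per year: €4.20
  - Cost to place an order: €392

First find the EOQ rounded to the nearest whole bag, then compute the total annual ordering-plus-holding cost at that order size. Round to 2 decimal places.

€8,685.51

Optimal lot size Q* = (2 × 22,910 × €392 / €4.2)^½ ≈ 2,067.98 → Q = 2,068 bags
Orders/yr = 22,910/2,068 = 11.078; ordering cost = 11.078 × €392 = €4,342.71
Average inventory = 2,068/2 = 1034; holding cost = 1034 × €4.2 = €4,342.80
Total = €4,342.71 + €4,342.80 = €8,685.51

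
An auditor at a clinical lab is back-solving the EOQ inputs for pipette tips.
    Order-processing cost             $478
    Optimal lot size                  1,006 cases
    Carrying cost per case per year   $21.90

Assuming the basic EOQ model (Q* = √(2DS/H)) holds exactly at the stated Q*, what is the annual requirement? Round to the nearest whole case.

23,184 cases per year

EOQ relation: Q² = 2DS/H, so rearrange for the unknown.
D = Q²H / (2S) = 1,006² × 21.9 / (2 × 478) = 23,183.67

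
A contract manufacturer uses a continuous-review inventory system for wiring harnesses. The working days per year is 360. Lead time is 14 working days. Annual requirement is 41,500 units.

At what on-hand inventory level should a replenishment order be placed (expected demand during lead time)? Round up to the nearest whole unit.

Daily demand d = 41,500 / 360 = 115.278 units/day
Demand during lead time = 115.278 × 14 = 1,613.89
Reorder point = 1,613.89 → round up

1,614 units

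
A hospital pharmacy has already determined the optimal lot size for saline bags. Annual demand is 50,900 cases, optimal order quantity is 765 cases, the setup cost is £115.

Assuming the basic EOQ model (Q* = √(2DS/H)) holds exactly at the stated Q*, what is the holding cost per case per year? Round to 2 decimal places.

£20.00

From Q* = √(2DS/H) ⇒ Q*² = 2DS/H.
H = 2DS / Q² = 2 × 50,900 × 115 / 765² = 20.0043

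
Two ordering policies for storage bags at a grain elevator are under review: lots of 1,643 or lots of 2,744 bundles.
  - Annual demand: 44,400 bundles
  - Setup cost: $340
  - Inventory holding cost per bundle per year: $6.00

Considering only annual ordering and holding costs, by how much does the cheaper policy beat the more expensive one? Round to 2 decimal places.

$383.61

TC(Q) = (D/Q)S + (Q/2)H
TC(1,643) = (44,400/1,643)×340 + (1,643/2)×6 = $14,117.07
TC(2,744) = (44,400/2,744)×340 + (2,744/2)×6 = $13,733.46
Lots of 2,744 are cheaper by $383.61.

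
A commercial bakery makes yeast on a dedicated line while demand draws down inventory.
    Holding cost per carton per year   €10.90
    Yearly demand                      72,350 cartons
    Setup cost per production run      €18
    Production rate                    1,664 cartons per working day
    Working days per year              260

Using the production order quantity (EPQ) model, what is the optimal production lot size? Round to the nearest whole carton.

536 cartons

d = 72,350/260 = 278.2692 cartons/day;  effective holding cost H(1 − d/p) = 10.9·(1 − 278.2692/1664) = 9.07720
Q* = √(2DS / H_eff) = √(2·72,350·18 / 9.07720) ≈ 535.67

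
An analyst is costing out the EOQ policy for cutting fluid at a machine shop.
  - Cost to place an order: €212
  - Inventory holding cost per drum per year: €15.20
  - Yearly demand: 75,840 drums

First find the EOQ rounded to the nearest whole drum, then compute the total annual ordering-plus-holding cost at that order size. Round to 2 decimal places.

€22,108.23

Q* = √(2·D·S / H) = √(2·75,840·212 / 15.2) = √2,115,536.8 ≈ 1,454.49 → Q = 1,454 drums
Ordering: D/Q × S = 75,840/1,454 × €212 = €11,057.83
Holding:  Q/2 × H = 1,454/2 × €15.2 = €11,050.40
Total = €11,057.83 + €11,050.40 = €22,108.23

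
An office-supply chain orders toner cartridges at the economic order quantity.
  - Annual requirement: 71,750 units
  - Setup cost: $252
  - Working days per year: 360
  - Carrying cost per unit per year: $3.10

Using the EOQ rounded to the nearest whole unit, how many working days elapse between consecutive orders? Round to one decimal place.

17.1 days

Q* = √(2·D·S / H) = √(2·71,750·252 / 3.1) = √11,665,161.3 ≈ 3,415.43 → Q = 3,415 units
Cycle time = (working days × Q)/D = (360 × 3,415) / 71,750 = 17.134 days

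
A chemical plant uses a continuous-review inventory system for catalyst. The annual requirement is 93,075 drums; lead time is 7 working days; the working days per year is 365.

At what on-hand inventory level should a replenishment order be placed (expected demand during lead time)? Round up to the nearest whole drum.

1,785 drums

Daily demand d = 93,075 / 365 = 255.000 drums/day
Demand during lead time = 255.000 × 7 = 1,785.00
Reorder point = 1,785.00 → round up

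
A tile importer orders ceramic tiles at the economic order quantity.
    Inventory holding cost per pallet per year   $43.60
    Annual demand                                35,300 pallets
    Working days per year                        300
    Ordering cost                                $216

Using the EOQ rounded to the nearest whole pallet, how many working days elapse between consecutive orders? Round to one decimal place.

2DS/H = 2·35,300·216/43.6 = 349,761.47
EOQ = √349,761.47 ≈ 591.41 → Q = 591 pallets
Cycle time = (working days × Q)/D = (300 × 591) / 35,300 = 5.023 days

5.0 days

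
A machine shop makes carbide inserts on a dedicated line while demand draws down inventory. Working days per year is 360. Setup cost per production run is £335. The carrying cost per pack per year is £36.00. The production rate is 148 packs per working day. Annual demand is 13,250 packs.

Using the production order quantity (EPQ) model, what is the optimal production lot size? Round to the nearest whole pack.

573 packs

d = 13,250/360 = 36.8056 packs/day;  effective holding cost H(1 − d/p) = 36·(1 − 36.8056/148) = 27.04730
Q* = √(2DS / H_eff) = √(2·13,250·335 / 27.04730) ≈ 572.91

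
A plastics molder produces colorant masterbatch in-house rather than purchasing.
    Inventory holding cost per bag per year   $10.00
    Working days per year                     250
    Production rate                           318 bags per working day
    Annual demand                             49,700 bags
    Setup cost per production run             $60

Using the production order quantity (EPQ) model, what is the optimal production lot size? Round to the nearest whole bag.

d = 49,700/250 = 198.8000 bags/day;  effective holding cost H(1 − d/p) = 10·(1 − 198.8000/318) = 3.74843
Q* = √(2DS / H_eff) = √(2·49,700·60 / 3.74843) ≈ 1,261.38

1,261 bags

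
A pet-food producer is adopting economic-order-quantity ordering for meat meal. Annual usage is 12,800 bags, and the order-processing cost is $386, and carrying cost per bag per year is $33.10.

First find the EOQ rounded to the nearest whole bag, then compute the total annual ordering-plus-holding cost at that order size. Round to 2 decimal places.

EOQ = √(2DS/H) = √(2 × 12,800 × 386 / 33.1)
    = √(298,537.76) ≈ 546.39 → Q = 546 bags
Annual ordering cost = (D/Q)·S = (12,800/546) × 386 = $9,049.08
Annual holding cost  = (Q/2)·H = (546/2) × 33.1 = $9,036.30
Total = $9,049.08 + $9,036.30 = $18,085.38

$18,085.38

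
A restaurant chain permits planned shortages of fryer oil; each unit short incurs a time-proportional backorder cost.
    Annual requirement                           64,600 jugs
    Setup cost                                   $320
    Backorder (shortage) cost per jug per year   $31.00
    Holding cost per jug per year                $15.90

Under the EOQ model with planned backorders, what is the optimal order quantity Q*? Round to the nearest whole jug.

Q* = √(2DS/H) · √((H + b)/b)
   = √(2 × 64,600 × 320 / 15.9) · √((15.9 + 31) / 31)
   = 1,612.530 × 1.2300 ≈ 1,983.41

1,983 jugs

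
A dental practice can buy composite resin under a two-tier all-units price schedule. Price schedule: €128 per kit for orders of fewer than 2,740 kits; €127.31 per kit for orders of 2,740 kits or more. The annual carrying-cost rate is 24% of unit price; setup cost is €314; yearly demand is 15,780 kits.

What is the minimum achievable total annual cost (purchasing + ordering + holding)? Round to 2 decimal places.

€2,037,287.93

H₁ = 24%×€128 = €30.7200;  H₂ = 24%×€127.31 = €30.5544
EOQ₁ = √(2×15,780×314/30.7200) = 567.97  (< 2,740, feasible at tier 1)
EOQ₂ = √(2×15,780×314/30.5544) = 569.50  (< 2,740 → use Q = 2,740 at tier-2 price)
TC(tier 1 (EOQ₁), Q≈568.0) = €2,037,287.93
TC(tier 2, Q≈2,740.0) = €2,052,619.69
Minimum at tier 1 (EOQ₁): €2,037,287.93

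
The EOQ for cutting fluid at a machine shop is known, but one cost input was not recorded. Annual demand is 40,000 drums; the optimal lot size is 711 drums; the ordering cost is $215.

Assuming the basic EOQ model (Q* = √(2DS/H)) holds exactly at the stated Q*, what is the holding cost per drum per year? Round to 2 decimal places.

$34.02

Since Q* = (2DS/H)^½, squaring gives Q*²·H = 2DS.
H = 2DS / Q² = 2 × 40,000 × 215 / 711² = 34.0243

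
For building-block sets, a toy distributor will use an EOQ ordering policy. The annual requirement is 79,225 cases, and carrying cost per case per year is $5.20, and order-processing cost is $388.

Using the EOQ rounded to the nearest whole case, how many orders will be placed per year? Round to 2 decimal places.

Q* = √(2·D·S / H) = √(2·79,225·388 / 5.2) = √11,822,807.7 ≈ 3,438.43 → Q = 3,438
Orders per year = D/Q = 79,225 / 3,438 = 23.044

23.04 orders per year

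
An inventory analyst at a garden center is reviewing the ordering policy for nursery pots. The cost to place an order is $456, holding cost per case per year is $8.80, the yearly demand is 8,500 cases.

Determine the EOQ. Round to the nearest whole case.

EOQ = √(2DS/H) = √(2 × 8,500 × 456 / 8.8)
    = √(880,909.09) ≈ 938.57

939 cases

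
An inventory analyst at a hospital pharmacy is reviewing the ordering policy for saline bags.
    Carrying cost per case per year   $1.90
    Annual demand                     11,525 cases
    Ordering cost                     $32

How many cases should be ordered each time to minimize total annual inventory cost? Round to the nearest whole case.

Q* = √(2·D·S / H) = √(2·11,525·32 / 1.9) = √388,210.5 ≈ 623.07

623 cases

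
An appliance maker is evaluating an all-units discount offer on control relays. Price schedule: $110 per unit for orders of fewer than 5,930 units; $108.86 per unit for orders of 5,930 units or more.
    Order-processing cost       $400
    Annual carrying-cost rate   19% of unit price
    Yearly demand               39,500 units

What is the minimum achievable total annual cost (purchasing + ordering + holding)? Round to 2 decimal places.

H₁ = 19%×$110 = $20.9000;  H₂ = 19%×$108.86 = $20.6834
EOQ₁ = √(2×39,500×400/20.9000) = 1,229.62  (< 5,930, feasible at tier 1)
EOQ₂ = √(2×39,500×400/20.6834) = 1,236.04  (< 5,930 → use Q = 5,930 at tier-2 price)
TC(tier 1 (EOQ₁), Q≈1,229.6) = $4,370,699.03
TC(tier 2, Q≈5,930.0) = $4,363,960.70
Minimum at tier 2: $4,363,960.70

$4,363,960.70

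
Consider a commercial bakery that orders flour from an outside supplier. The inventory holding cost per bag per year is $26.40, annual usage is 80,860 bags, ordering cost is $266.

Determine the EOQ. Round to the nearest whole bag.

1,276 bags

EOQ = √(2DS/H) = √(2 × 80,860 × 266 / 26.4)
    = √(1,629,451.52) ≈ 1,276.50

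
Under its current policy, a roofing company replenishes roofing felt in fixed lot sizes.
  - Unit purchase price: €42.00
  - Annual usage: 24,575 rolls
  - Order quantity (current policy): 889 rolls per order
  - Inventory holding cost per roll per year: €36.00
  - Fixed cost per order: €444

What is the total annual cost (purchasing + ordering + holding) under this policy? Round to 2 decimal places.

Orders/yr = 24,575/889 = 27.643; ordering cost = 27.643 × €444 = €12,273.68
Average inventory = 889/2 = 444.5; holding cost = 444.5 × €36 = €16,002.00
Purchase cost = D·C = 24,575 × 42 = €1,032,150.00
Total = €12,273.68 + €16,002.00 + €1,032,150.00 = €1,060,425.68

€1,060,425.68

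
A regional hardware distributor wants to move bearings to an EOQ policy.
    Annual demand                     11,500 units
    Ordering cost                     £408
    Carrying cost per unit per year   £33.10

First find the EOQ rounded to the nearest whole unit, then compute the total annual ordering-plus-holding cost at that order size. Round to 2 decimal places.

£17,624.15

2DS/H = 2·11,500·408/33.1 = 283,504.53
EOQ = √283,504.53 ≈ 532.45 → Q = 532 units
Ordering: D/Q × S = 11,500/532 × £408 = £8,819.55
Holding:  Q/2 × H = 532/2 × £33.1 = £8,804.60
Total = £8,819.55 + £8,804.60 = £17,624.15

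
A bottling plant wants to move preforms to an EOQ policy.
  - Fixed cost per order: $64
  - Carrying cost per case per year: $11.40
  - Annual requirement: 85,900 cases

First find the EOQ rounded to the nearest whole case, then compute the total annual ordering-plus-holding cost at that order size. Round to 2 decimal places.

Optimal lot size Q* = (2 × 85,900 × $64 / $11.4)^½ ≈ 982.09 → Q = 982 cases
Ordering: D/Q × S = 85,900/982 × $64 = $5,598.37
Holding:  Q/2 × H = 982/2 × $11.4 = $5,597.40
Total = $5,598.37 + $5,597.40 = $11,195.77

$11,195.77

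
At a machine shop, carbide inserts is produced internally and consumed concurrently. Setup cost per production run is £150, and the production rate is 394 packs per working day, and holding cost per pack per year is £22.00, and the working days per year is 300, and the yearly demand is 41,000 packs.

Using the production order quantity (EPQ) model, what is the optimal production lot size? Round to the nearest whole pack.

Daily demand d = 41,000/300 = 136.667; p = 394; 1 − d/p = 0.65313
EPQ = √(2DS / (H(1 − d/p)))
    = √(2 × 41,000 × 150 / (22 × 0.65313)) ≈ 925.21

925 packs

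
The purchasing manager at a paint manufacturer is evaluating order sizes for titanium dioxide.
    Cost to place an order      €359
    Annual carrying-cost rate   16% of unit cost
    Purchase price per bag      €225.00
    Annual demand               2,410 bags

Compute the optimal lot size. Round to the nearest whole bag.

Holding cost per bag per year: H = 16% × €225 = €36.0000
2DS/H = 2·2,410·359/36 = 48,066.11
EOQ = √48,066.11 ≈ 219.24

219 bags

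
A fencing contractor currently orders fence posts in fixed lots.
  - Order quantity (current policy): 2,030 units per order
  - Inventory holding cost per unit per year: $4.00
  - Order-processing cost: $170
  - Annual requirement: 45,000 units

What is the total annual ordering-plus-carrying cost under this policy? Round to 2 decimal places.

$7,828.47

Ordering: D/Q × S = 45,000/2,030 × $170 = $3,768.47
Holding:  Q/2 × H = 2,030/2 × $4 = $4,060.00
Total = $3,768.47 + $4,060.00 = $7,828.47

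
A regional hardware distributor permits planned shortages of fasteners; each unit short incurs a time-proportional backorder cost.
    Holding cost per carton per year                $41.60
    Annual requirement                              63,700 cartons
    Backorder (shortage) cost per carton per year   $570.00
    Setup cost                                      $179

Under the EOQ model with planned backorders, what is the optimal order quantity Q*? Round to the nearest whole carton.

Q* = √(2DS/H) · √((H + b)/b)
   = √(2 × 63,700 × 179 / 41.6) · √((41.6 + 570) / 570)
   = 740.397 × 1.0358 ≈ 766.94

767 cartons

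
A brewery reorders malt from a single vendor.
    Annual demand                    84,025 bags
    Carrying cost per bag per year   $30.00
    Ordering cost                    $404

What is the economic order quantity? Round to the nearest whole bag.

1,504 bags

Q* = √(2·D·S / H) = √(2·84,025·404 / 30) = √2,263,073.3 ≈ 1,504.35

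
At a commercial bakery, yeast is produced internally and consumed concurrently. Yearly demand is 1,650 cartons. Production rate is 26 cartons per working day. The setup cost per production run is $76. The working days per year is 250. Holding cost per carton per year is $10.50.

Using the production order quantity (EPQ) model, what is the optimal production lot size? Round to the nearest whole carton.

Daily demand d = 1,650/250 = 6.600; p = 26; 1 − d/p = 0.74615
EPQ = √(2DS / (H(1 − d/p)))
    = √(2 × 1,650 × 76 / (10.5 × 0.74615)) ≈ 178.92

179 cartons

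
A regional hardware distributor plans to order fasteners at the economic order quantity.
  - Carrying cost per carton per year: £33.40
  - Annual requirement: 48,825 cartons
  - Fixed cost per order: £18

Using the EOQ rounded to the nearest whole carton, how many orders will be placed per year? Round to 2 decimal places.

EOQ = √(2DS/H) = √(2 × 48,825 × 18 / 33.4)
    = √(52,625.75) ≈ 229.40 → Q = 229
Orders per year = D/Q = 48,825 / 229 = 213.210

213.21 orders per year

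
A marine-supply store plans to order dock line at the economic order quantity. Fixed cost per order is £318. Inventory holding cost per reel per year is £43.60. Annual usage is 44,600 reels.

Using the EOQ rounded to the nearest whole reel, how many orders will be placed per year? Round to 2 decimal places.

Q* = √(2·D·S / H) = √(2·44,600·318 / 43.6) = √650,587.2 ≈ 806.59 → Q = 807
N = D/Q = 44,600/807 ≈ 55.266 orders/yr

55.27 orders per year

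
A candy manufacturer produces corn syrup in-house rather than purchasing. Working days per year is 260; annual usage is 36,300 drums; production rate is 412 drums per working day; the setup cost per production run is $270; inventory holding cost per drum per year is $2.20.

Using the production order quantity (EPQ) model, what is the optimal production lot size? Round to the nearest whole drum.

d = 36,300/260 = 139.6154 drums/day;  effective holding cost H(1 − d/p) = 2.2·(1 − 139.6154/412) = 1.45448
Q* = √(2DS / H_eff) = √(2·36,300·270 / 1.45448) ≈ 3,671.10

3,671 drums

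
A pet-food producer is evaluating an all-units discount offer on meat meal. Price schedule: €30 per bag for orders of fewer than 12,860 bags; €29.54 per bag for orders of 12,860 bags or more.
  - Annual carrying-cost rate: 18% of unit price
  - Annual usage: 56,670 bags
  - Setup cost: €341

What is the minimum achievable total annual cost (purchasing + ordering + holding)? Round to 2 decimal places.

€1,709,724.08

H₁ = 18%×€30 = €5.4000;  H₂ = 18%×€29.54 = €5.3172
EOQ₁ = √(2×56,670×341/5.4000) = 2,675.30  (< 12,860, feasible at tier 1)
EOQ₂ = √(2×56,670×341/5.3172) = 2,696.05  (< 12,860 → use Q = 12,860 at tier-2 price)
TC(tier 1 (EOQ₁), Q≈2,675.3) = €1,714,546.60
TC(tier 2, Q≈12,860.0) = €1,709,724.08
Minimum at tier 2: €1,709,724.08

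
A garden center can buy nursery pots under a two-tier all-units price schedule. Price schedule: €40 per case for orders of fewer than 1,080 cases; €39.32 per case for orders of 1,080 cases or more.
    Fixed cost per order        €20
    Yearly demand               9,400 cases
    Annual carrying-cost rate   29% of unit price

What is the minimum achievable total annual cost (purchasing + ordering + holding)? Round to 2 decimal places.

€375,939.59

H₁ = 29%×€40 = €11.6000;  H₂ = 29%×€39.32 = €11.4028
EOQ₁ = √(2×9,400×20/11.6000) = 180.04  (< 1,080, feasible at tier 1)
EOQ₂ = √(2×9,400×20/11.4028) = 181.59  (< 1,080 → use Q = 1,080 at tier-2 price)
TC(tier 1 (EOQ₁), Q≈180.0) = €378,088.44
TC(tier 2, Q≈1,080.0) = €375,939.59
Minimum at tier 2: €375,939.59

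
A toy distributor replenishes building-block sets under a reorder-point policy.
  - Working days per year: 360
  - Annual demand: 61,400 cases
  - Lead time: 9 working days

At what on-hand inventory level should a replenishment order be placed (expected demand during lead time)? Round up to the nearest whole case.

1,535 cases

Daily demand d = 61,400 / 360 = 170.556 cases/day
Demand during lead time = 170.556 × 9 = 1,535.00
Reorder point = 1,535.00 → round up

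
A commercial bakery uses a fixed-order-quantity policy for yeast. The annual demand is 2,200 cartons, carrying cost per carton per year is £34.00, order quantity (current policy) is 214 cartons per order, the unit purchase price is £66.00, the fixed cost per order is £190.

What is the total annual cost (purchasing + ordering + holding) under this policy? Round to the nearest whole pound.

Orders/yr = 2,200/214 = 10.280; ordering cost = 10.280 × £190 = £1,953.27
Average inventory = 214/2 = 107; holding cost = 107 × £34 = £3,638.00
Purchase cost = D·C = 2,200 × 66 = £145,200.00
Total = £1,953.27 + £3,638.00 + £145,200.00 = £150,791.27

£150,791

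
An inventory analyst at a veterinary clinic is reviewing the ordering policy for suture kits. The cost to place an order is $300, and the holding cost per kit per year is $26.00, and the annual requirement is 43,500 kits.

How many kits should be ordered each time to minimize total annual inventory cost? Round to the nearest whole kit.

Optimal lot size Q* = (2 × 43,500 × $300 / $26)^½ ≈ 1,001.92

1,002 kits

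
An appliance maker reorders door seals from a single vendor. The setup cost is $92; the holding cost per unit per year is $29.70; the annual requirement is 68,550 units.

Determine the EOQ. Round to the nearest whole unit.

652 units

2DS/H = 2·68,550·92/29.7 = 424,686.87
EOQ = √424,686.87 ≈ 651.68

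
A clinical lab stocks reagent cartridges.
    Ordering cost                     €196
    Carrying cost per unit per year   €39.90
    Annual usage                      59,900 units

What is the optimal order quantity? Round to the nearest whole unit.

Optimal lot size Q* = (2 × 59,900 × €196 / €39.9)^½ ≈ 767.13

767 units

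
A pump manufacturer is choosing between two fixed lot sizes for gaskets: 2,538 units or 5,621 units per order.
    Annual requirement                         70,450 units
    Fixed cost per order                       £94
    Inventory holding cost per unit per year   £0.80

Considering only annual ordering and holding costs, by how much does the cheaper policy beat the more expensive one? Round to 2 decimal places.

£197.92

For each Q, cost = (D/Q)·S + (Q/2)·H.
TC(2,538) = (70,450/2,538)×94 + (2,538/2)×0.8 = £3,624.46
TC(5,621) = (70,450/5,621)×94 + (5,621/2)×0.8 = £3,426.54
Cheaper: Q = 5,621.  Difference = £197.92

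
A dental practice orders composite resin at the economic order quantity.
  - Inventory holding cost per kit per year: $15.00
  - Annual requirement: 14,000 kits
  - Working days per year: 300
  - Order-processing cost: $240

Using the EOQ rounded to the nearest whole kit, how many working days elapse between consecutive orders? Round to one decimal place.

Optimal lot size Q* = (2 × 14,000 × $240 / $15)^½ ≈ 669.33 → Q = 669 kits
T = Q/D × 300 days = 669/14,000 × 300 = 14.336 days

14.3 days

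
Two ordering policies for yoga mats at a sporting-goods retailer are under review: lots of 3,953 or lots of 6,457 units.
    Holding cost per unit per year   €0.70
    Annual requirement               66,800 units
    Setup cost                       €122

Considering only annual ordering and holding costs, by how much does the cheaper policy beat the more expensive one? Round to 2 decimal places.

€76.91

For each Q, cost = (D/Q)·S + (Q/2)·H.
TC(3,953) = (66,800/3,953)×122 + (3,953/2)×0.7 = €3,445.17
TC(6,457) = (66,800/6,457)×122 + (6,457/2)×0.7 = €3,522.08
Cheaper: Q = 3,953.  Difference = €76.91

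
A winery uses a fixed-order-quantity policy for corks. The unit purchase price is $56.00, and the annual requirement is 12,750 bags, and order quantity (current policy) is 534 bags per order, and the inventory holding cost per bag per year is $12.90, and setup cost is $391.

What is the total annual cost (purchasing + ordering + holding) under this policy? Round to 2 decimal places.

Orders/yr = 12,750/534 = 23.876; ordering cost = 23.876 × $391 = $9,335.67
Average inventory = 534/2 = 267; holding cost = 267 × $12.9 = $3,444.30
Purchase cost = D·C = 12,750 × 56 = $714,000.00
Total = $9,335.67 + $3,444.30 + $714,000.00 = $726,779.97

$726,779.97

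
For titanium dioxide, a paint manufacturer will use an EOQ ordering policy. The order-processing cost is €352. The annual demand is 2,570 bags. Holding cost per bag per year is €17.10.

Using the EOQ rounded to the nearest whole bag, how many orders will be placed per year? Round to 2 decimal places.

7.91 orders per year

EOQ = √(2DS/H) = √(2 × 2,570 × 352 / 17.1)
    = √(105,805.85) ≈ 325.28 → Q = 325
N = D/Q = 2,570/325 ≈ 7.908 orders/yr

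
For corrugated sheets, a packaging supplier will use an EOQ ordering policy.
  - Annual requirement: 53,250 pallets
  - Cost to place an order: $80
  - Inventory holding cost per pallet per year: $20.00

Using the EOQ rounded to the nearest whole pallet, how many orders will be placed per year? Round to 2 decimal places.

81.55 orders per year

Optimal lot size Q* = (2 × 53,250 × $80 / $20)^½ ≈ 652.69 → Q = 653
N = D/Q = 53,250/653 ≈ 81.547 orders/yr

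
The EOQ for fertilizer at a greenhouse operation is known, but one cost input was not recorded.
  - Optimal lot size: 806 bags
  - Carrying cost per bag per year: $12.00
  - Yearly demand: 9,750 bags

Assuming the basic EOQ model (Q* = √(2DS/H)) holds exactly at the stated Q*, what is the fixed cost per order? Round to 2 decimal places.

$399.78

Since Q* = (2DS/H)^½, squaring gives Q*²·H = 2DS.
S = Q²H / (2D) = 806² × 12 / (2 × 9,750) = 399.7760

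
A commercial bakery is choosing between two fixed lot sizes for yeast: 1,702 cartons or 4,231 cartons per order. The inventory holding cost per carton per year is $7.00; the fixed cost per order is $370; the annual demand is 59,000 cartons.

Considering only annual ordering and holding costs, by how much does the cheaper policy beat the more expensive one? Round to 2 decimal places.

$1,184.95

For each Q, cost = (D/Q)·S + (Q/2)·H.
TC(1,702) = (59,000/1,702)×370 + (1,702/2)×7 = $18,783.09
TC(4,231) = (59,000/4,231)×370 + (4,231/2)×7 = $19,968.04
Cheaper: Q = 1,702.  Difference = $1,184.95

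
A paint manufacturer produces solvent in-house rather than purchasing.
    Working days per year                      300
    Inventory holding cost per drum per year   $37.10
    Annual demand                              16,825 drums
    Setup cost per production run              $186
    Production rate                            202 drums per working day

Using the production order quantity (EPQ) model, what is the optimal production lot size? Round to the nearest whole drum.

d = 16,825/300 = 56.0833 drums/day;  effective holding cost H(1 − d/p) = 37.1·(1 − 56.0833/202) = 26.79955
Q* = √(2DS / H_eff) = √(2·16,825·186 / 26.79955) ≈ 483.26

483 drums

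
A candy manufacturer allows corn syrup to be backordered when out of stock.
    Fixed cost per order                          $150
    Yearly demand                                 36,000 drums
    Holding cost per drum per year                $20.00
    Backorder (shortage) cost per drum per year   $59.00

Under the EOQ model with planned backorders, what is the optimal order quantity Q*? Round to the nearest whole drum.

850 drums

Q* = √(2DS/H) · √((H + b)/b)
   = √(2 × 36,000 × 150 / 20) · √((20 + 59) / 59)
   = 734.847 × 1.1571 ≈ 850.32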